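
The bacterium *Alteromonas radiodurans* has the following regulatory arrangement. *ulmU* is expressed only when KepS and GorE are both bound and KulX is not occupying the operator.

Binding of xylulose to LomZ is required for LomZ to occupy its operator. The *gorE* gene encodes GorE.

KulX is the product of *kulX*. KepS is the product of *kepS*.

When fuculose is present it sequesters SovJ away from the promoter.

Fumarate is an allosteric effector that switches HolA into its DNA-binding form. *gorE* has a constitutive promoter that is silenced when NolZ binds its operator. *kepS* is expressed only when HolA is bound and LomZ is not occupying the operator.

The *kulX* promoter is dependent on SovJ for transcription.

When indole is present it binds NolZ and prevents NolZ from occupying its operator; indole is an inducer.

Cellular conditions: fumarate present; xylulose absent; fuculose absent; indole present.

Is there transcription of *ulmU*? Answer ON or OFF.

OFF

Fuculose is absent, so SovJ is active.
No repressor is bound and SovJ is active, so *kulX* is transcribed.
So KulX is produced and active.
Fumarate is present, so HolA is active.
Xylulose is absent, so LomZ is inactive.
No repressor is bound and HolA is active, so *kepS* is transcribed.
So KepS is produced and active.
Indole is present, so NolZ is inactive.
With no repressor bound, *gorE* is transcribed.
So GorE is produced and active.
With repressor KulX bound, *ulmU* is not transcribed.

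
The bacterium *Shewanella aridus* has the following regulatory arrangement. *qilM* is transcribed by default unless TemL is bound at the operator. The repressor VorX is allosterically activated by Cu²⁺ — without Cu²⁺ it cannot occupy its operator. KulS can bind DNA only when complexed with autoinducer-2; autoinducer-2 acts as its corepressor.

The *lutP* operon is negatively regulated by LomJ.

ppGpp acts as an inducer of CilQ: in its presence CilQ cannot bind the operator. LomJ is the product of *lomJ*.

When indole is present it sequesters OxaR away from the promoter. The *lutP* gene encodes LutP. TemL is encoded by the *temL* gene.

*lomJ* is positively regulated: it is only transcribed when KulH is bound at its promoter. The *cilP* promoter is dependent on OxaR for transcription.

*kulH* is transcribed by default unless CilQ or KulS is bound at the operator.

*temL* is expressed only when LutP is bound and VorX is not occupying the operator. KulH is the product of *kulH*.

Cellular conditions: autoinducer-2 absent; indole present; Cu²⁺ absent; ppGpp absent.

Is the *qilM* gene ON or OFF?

OFF

ppGpp is absent, so CilQ is active.
Autoinducer-2 is absent, so KulS is inactive.
With repressor CilQ bound, *kulH* is not transcribed.
So KulH is not produced.
Required activator KulH is absent, so *lomJ* is not transcribed.
So LomJ is not produced.
With no repressor bound, *lutP* is transcribed.
So LutP is produced and active.
Cu²⁺ is absent, so VorX is inactive.
No repressor is bound and LutP is active, so *temL* is transcribed.
So TemL is produced and active.
With repressor TemL bound, *qilM* is not transcribed.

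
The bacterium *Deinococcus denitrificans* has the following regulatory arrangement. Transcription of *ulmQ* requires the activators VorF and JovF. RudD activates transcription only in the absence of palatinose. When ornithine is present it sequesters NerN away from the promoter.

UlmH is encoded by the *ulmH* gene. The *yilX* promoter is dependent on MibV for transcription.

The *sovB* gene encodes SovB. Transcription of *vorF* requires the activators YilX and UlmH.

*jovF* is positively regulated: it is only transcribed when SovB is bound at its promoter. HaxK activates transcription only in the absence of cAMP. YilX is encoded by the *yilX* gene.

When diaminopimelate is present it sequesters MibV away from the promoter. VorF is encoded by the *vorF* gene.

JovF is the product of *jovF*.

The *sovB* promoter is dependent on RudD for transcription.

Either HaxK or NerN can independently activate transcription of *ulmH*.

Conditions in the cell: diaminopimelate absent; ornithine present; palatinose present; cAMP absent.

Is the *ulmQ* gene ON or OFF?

Diaminopimelate is absent, so MibV is active.
No repressor is bound and MibV is active, so *yilX* is transcribed.
So YilX is produced and active.
cAMP is absent, so HaxK is active.
Ornithine is present, so NerN is inactive.
Activator HaxK is present, so *ulmH* is transcribed.
So UlmH is produced and active.
No repressor is bound and YilX and UlmH are active, so *vorF* is transcribed.
So VorF is produced and active.
Palatinose is present, so RudD is inactive.
Required activator RudD is absent, so *sovB* is not transcribed.
So SovB is not produced.
Required activator SovB is absent, so *jovF* is not transcribed.
So JovF is not produced.
Required activator JovF is absent, so *ulmQ* is not transcribed.

OFF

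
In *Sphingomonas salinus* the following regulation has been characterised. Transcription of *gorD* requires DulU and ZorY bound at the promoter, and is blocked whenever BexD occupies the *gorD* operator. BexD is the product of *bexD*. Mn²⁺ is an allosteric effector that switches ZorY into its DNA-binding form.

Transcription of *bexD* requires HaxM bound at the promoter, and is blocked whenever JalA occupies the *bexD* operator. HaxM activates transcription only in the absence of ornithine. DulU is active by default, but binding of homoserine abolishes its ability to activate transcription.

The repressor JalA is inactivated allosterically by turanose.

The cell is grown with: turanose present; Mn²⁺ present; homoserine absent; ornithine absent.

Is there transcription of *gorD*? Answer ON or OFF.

OFF

Ornithine is absent, so HaxM is active.
Turanose is present, so JalA is inactive.
No repressor is bound and HaxM is active, so *bexD* is transcribed.
So BexD is produced and active.
Homoserine is absent, so DulU is active.
Mn²⁺ is present, so ZorY is active.
With repressor BexD bound, *gorD* is not transcribed.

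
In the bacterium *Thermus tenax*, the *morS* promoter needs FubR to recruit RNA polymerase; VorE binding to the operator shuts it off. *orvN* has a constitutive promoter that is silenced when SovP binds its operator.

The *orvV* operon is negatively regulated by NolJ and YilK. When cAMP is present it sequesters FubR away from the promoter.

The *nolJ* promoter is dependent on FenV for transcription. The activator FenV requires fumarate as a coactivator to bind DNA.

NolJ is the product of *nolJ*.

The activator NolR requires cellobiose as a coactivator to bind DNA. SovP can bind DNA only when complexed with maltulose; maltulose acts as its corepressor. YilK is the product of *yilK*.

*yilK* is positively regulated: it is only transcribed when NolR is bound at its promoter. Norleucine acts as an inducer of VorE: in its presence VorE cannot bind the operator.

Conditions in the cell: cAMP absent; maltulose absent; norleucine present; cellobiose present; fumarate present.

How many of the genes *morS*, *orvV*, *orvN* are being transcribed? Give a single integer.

2

cAMP is absent, so FubR is active.
Norleucine is present, so VorE is inactive.
No repressor is bound and FubR is active, so *morS* is transcribed.
→ *morS* is ON.
Fumarate is present, so FenV is active.
No repressor is bound and FenV is active, so *nolJ* is transcribed.
So NolJ is produced and active.
Cellobiose is present, so NolR is active.
No repressor is bound and NolR is active, so *yilK* is transcribed.
So YilK is produced and active.
With repressor NolJ bound, *orvV* is not transcribed.
→ *orvV* is OFF.
Maltulose is absent, so SovP is inactive.
With no repressor bound, *orvN* is transcribed.
→ *orvN* is ON.
2 of the 3 genes are transcribed.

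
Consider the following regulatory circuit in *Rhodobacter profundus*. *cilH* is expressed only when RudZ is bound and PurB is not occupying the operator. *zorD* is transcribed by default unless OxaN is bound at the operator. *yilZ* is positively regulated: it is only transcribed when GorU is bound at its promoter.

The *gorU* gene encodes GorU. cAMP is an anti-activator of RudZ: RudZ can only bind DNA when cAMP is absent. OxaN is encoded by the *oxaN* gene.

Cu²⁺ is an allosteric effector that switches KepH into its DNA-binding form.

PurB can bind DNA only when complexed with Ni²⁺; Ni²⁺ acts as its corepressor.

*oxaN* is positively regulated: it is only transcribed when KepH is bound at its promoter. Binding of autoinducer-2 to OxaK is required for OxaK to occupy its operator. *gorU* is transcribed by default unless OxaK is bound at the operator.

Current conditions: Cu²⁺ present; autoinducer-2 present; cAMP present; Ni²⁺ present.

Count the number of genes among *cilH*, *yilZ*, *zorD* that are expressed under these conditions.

0

cAMP is present, so RudZ is inactive.
Ni²⁺ is present, so PurB is active.
With repressor PurB bound, *cilH* is not transcribed.
→ *cilH* is OFF.
Autoinducer-2 is present, so OxaK is active.
With repressor OxaK bound, *gorU* is not transcribed.
So GorU is not produced.
Required activator GorU is absent, so *yilZ* is not transcribed.
→ *yilZ* is OFF.
Cu²⁺ is present, so KepH is active.
No repressor is bound and KepH is active, so *oxaN* is transcribed.
So OxaN is produced and active.
With repressor OxaN bound, *zorD* is not transcribed.
→ *zorD* is OFF.
0 of the 3 genes are transcribed.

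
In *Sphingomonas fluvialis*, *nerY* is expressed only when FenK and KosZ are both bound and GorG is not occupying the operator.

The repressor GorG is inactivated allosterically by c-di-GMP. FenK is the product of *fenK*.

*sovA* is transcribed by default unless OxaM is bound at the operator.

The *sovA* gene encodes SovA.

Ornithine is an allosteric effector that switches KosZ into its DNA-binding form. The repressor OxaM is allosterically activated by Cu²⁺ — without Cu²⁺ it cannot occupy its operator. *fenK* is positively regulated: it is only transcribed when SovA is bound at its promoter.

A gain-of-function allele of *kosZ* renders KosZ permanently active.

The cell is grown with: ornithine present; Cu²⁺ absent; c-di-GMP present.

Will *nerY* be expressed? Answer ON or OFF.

c-di-GMP is present, so GorG is inactive.
Cu²⁺ is absent, so OxaM is inactive.
With no repressor bound, *sovA* is transcribed.
So SovA is produced and active.
No repressor is bound and SovA is active, so *fenK* is transcribed.
So FenK is produced and active.
KosZ is constitutively active in this strain.
No repressor is bound and FenK and KosZ are active, so *nerY* is transcribed.

ON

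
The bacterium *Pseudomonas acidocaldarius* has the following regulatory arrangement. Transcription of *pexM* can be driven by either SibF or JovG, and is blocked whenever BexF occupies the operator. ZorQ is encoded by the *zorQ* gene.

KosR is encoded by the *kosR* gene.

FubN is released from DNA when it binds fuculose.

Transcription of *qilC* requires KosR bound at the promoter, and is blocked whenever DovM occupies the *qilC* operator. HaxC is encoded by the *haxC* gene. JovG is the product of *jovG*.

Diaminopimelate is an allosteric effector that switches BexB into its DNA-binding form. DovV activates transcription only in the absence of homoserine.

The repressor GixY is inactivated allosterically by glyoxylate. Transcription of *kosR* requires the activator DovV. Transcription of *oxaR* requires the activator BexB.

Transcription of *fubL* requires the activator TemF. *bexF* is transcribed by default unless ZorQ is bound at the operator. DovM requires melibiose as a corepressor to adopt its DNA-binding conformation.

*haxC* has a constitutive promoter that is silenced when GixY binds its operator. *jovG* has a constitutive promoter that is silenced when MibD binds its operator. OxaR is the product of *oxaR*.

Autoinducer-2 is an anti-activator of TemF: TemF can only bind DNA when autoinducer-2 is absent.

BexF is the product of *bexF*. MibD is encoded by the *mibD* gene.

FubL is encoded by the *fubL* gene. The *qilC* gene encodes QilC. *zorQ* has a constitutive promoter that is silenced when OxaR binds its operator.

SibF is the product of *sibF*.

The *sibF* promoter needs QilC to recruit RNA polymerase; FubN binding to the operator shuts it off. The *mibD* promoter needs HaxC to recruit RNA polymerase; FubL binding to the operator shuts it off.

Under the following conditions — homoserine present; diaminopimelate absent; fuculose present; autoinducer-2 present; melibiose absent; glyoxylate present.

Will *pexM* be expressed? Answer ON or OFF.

OFF

Diaminopimelate is absent, so BexB is inactive.
Required activator BexB is absent, so *oxaR* is not transcribed.
So OxaR is not produced.
With no repressor bound, *zorQ* is transcribed.
So ZorQ is produced and active.
With repressor ZorQ bound, *bexF* is not transcribed.
So BexF is not produced.
Fuculose is present, so FubN is inactive.
Melibiose is absent, so DovM is inactive.
Homoserine is present, so DovV is inactive.
Required activator DovV is absent, so *kosR* is not transcribed.
So KosR is not produced.
Required activator KosR is absent, so *qilC* is not transcribed.
So QilC is not produced.
Required activator QilC is absent, so *sibF* is not transcribed.
So SibF is not produced.
Autoinducer-2 is present, so TemF is inactive.
Required activator TemF is absent, so *fubL* is not transcribed.
So FubL is not produced.
Glyoxylate is present, so GixY is inactive.
With no repressor bound, *haxC* is transcribed.
So HaxC is produced and active.
No repressor is bound and HaxC is active, so *mibD* is transcribed.
So MibD is produced and active.
With repressor MibD bound, *jovG* is not transcribed.
So JovG is not produced.
No activator is available at the *pexM* promoter, so *pexM* is not transcribed.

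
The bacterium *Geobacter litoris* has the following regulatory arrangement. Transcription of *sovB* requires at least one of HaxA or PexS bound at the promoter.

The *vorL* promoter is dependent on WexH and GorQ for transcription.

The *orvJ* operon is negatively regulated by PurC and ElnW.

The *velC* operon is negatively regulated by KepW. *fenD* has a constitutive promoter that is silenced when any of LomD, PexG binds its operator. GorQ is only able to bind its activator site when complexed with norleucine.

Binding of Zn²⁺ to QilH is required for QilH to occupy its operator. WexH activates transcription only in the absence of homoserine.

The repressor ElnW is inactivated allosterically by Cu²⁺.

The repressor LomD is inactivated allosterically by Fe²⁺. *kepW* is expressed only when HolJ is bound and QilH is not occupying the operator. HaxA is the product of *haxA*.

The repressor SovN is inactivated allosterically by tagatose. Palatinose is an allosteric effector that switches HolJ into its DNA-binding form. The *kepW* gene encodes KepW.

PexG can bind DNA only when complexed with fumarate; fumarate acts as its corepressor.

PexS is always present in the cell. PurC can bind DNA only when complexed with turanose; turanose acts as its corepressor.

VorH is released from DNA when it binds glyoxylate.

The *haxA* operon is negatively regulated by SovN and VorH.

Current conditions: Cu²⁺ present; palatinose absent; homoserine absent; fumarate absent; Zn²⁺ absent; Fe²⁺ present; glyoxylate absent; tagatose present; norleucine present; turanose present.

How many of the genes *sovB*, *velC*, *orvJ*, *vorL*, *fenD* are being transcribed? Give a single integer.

Tagatose is present, so SovN is inactive.
Glyoxylate is absent, so VorH is active.
With repressor VorH bound, *haxA* is not transcribed.
So HaxA is not produced.
PexS is produced constitutively and is active.
Activator PexS is present, so *sovB* is transcribed.
→ *sovB* is ON.
Palatinose is absent, so HolJ is inactive.
Zn²⁺ is absent, so QilH is inactive.
Required activator HolJ is absent, so *kepW* is not transcribed.
So KepW is not produced.
With no repressor bound, *velC* is transcribed.
→ *velC* is ON.
Turanose is present, so PurC is active.
Cu²⁺ is present, so ElnW is inactive.
With repressor PurC bound, *orvJ* is not transcribed.
→ *orvJ* is OFF.
Homoserine is absent, so WexH is active.
Norleucine is present, so GorQ is active.
No repressor is bound and WexH and GorQ are active, so *vorL* is transcribed.
→ *vorL* is ON.
Fe²⁺ is present, so LomD is inactive.
Fumarate is absent, so PexG is inactive.
With no repressor bound, *fenD* is transcribed.
→ *fenD* is ON.
4 of the 5 genes are transcribed.

4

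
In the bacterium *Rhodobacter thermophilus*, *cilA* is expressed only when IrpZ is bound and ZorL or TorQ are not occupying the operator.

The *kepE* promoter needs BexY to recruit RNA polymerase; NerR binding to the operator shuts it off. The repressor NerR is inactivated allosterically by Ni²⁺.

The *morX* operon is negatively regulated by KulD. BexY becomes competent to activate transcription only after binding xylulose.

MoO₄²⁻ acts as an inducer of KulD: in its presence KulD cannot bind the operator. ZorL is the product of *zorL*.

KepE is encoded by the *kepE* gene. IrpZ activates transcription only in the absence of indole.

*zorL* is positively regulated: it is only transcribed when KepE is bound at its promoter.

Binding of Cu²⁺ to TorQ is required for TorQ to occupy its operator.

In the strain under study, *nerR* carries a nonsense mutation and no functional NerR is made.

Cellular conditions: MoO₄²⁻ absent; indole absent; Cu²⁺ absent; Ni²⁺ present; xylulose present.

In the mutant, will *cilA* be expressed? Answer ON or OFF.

NerR is non-functional in this strain, so it has no effect.
Xylulose is present, so BexY is active.
No repressor is bound and BexY is active, so *kepE* is transcribed.
So KepE is produced and active.
No repressor is bound and KepE is active, so *zorL* is transcribed.
So ZorL is produced and active.
Indole is absent, so IrpZ is active.
Cu²⁺ is absent, so TorQ is inactive.
With repressor ZorL bound, *cilA* is not transcribed.

OFF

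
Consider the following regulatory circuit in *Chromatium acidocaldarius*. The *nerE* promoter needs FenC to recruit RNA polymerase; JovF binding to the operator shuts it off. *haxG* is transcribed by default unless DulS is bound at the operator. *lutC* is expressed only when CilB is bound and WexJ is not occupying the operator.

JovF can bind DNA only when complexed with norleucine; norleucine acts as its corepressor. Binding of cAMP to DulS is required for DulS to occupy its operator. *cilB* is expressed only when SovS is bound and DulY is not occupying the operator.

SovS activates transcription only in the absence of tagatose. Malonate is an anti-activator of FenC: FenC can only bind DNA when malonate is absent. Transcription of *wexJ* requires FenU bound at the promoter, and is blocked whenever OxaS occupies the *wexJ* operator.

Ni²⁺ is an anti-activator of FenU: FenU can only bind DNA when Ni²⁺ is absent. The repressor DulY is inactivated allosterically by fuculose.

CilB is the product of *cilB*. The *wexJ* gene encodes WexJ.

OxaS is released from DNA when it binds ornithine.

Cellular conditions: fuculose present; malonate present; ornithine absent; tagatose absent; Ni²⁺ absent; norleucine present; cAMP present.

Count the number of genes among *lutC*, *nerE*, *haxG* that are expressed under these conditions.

1

Fuculose is present, so DulY is inactive.
Tagatose is absent, so SovS is active.
No repressor is bound and SovS is active, so *cilB* is transcribed.
So CilB is produced and active.
Ornithine is absent, so OxaS is active.
Ni²⁺ is absent, so FenU is active.
With repressor OxaS bound, *wexJ* is not transcribed.
So WexJ is not produced.
No repressor is bound and CilB is active, so *lutC* is transcribed.
→ *lutC* is ON.
Malonate is present, so FenC is inactive.
Norleucine is present, so JovF is active.
With repressor JovF bound, *nerE* is not transcribed.
→ *nerE* is OFF.
cAMP is present, so DulS is active.
With repressor DulS bound, *haxG* is not transcribed.
→ *haxG* is OFF.
1 of the 3 genes is transcribed.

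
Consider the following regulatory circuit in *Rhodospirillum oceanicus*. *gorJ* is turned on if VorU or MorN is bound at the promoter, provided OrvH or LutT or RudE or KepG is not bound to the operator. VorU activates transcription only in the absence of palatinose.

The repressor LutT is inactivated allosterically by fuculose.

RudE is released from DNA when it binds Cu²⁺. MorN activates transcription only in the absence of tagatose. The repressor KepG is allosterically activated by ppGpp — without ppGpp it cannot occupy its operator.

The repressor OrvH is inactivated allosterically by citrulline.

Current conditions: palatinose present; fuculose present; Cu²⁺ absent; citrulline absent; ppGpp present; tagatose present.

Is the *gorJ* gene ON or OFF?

OFF

Citrulline is absent, so OrvH is active.
Fuculose is present, so LutT is inactive.
Palatinose is present, so VorU is inactive.
Tagatose is present, so MorN is inactive.
Cu²⁺ is absent, so RudE is active.
ppGpp is present, so KepG is active.
With repressor OrvH bound, *gorJ* is not transcribed.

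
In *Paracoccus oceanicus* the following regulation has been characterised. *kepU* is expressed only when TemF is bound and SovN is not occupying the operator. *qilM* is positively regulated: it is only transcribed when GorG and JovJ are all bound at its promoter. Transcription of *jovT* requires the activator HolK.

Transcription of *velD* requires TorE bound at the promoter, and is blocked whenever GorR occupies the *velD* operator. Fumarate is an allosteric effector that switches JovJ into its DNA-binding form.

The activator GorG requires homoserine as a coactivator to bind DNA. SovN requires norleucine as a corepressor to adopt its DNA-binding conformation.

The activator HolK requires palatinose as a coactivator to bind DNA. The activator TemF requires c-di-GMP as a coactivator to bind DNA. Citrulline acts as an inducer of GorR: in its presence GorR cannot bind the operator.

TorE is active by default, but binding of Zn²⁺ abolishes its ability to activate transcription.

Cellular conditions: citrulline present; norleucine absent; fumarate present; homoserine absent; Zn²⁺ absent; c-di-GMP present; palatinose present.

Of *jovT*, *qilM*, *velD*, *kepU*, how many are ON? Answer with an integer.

3

Palatinose is present, so HolK is active.
No repressor is bound and HolK is active, so *jovT* is transcribed.
→ *jovT* is ON.
Homoserine is absent, so GorG is inactive.
Fumarate is present, so JovJ is active.
Required activator GorG is absent, so *qilM* is not transcribed.
→ *qilM* is OFF.
Zn²⁺ is absent, so TorE is active.
Citrulline is present, so GorR is inactive.
No repressor is bound and TorE is active, so *velD* is transcribed.
→ *velD* is ON.
c-di-GMP is present, so TemF is active.
Norleucine is absent, so SovN is inactive.
No repressor is bound and TemF is active, so *kepU* is transcribed.
→ *kepU* is ON.
3 of the 4 genes are transcribed.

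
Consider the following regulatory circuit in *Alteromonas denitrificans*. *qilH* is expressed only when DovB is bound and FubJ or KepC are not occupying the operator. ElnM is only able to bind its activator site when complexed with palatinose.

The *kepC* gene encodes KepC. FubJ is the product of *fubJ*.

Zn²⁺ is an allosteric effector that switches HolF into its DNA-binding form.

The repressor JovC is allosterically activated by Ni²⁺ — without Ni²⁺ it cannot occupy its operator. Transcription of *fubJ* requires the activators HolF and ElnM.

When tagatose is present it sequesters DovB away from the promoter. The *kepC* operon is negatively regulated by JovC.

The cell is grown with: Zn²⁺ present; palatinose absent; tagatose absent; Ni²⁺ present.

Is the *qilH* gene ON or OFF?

ON

Tagatose is absent, so DovB is active.
Zn²⁺ is present, so HolF is active.
Palatinose is absent, so ElnM is inactive.
Required activator ElnM is absent, so *fubJ* is not transcribed.
So FubJ is not produced.
Ni²⁺ is present, so JovC is active.
With repressor JovC bound, *kepC* is not transcribed.
So KepC is not produced.
No repressor is bound and DovB is active, so *qilH* is transcribed.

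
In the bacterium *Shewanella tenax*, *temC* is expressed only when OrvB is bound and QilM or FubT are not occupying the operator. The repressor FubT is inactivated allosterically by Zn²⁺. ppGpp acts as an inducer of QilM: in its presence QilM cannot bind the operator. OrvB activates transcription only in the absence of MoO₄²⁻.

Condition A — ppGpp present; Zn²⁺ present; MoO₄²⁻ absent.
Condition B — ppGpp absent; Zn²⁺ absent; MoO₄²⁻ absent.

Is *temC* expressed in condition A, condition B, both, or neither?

A only

Condition A:
ppGpp is present, so QilM is inactive.
Zn²⁺ is present, so FubT is inactive.
MoO₄²⁻ is absent, so OrvB is active.
No repressor is bound and OrvB is active, so *temC* is transcribed.
→ *temC* is ON in A.
Condition B:
ppGpp is absent, so QilM is active.
Zn²⁺ is absent, so FubT is active.
MoO₄²⁻ is absent, so OrvB is active.
With repressor QilM bound, *temC* is not transcribed.
→ *temC* is OFF in B.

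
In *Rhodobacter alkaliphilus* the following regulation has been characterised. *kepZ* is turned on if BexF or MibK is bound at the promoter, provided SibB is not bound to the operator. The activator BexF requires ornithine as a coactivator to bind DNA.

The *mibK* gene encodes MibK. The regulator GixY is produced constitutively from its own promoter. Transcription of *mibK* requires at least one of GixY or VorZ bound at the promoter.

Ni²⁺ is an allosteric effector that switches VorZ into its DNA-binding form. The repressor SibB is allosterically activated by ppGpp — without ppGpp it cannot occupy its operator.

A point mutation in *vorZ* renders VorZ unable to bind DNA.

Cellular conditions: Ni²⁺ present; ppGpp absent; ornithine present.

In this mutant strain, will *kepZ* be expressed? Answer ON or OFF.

ppGpp is absent, so SibB is inactive.
Ornithine is present, so BexF is active.
GixY is produced constitutively and is active.
VorZ is non-functional in this strain, so it has no effect.
Activator GixY is present, so *mibK* is transcribed.
So MibK is produced and active.
Activator BexF is present, so *kepZ* is transcribed.

ON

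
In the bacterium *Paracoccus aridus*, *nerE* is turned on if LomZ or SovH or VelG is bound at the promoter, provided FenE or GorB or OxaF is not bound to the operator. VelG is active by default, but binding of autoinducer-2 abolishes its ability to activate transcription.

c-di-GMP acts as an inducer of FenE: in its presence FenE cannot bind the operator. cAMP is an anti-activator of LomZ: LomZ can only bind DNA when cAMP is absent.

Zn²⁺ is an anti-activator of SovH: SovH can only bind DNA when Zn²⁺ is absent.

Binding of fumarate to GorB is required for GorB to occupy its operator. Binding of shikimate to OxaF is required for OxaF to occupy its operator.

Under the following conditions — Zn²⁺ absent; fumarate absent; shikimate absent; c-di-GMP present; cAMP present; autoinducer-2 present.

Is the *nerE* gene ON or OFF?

cAMP is present, so LomZ is inactive.
Zn²⁺ is absent, so SovH is active.
c-di-GMP is present, so FenE is inactive.
Fumarate is absent, so GorB is inactive.
Autoinducer-2 is present, so VelG is inactive.
Shikimate is absent, so OxaF is inactive.
Activator SovH is present, so *nerE* is transcribed.

ON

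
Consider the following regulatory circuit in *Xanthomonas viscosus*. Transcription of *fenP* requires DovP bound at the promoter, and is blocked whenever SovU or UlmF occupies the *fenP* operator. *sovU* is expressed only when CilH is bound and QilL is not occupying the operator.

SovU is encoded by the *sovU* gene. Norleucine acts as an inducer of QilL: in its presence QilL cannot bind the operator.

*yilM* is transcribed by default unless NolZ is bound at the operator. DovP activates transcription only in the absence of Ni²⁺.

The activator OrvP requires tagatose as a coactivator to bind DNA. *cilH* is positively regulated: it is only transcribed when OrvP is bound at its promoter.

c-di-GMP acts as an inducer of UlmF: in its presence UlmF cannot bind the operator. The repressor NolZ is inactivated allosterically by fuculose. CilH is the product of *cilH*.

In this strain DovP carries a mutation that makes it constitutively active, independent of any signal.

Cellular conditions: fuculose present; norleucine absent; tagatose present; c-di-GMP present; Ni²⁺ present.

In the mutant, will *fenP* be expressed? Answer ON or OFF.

DovP is constitutively active in this strain.
Norleucine is absent, so QilL is active.
Tagatose is present, so OrvP is active.
No repressor is bound and OrvP is active, so *cilH* is transcribed.
So CilH is produced and active.
With repressor QilL bound, *sovU* is not transcribed.
So SovU is not produced.
c-di-GMP is present, so UlmF is inactive.
No repressor is bound and DovP is active, so *fenP* is transcribed.

ON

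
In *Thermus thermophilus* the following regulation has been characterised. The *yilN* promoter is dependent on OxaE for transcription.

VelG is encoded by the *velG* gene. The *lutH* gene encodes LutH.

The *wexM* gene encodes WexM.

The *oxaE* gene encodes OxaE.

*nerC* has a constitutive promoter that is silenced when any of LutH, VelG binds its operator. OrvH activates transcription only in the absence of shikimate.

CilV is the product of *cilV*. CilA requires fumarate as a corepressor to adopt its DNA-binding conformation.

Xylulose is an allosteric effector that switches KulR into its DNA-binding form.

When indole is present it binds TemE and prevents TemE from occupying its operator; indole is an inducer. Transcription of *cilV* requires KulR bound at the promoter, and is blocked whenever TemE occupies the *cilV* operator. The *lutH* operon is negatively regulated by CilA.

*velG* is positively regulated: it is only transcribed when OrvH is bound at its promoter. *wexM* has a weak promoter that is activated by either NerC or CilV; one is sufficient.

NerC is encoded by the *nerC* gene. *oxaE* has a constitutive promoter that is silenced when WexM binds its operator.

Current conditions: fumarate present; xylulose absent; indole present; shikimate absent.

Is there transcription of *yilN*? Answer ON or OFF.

ON

Fumarate is present, so CilA is active.
With repressor CilA bound, *lutH* is not transcribed.
So LutH is not produced.
Shikimate is absent, so OrvH is active.
No repressor is bound and OrvH is active, so *velG* is transcribed.
So VelG is produced and active.
With repressor VelG bound, *nerC* is not transcribed.
So NerC is not produced.
Xylulose is absent, so KulR is inactive.
Indole is present, so TemE is inactive.
Required activator KulR is absent, so *cilV* is not transcribed.
So CilV is not produced.
No activator is available at the *wexM* promoter, so *wexM* is not transcribed.
So WexM is not produced.
With no repressor bound, *oxaE* is transcribed.
So OxaE is produced and active.
No repressor is bound and OxaE is active, so *yilN* is transcribed.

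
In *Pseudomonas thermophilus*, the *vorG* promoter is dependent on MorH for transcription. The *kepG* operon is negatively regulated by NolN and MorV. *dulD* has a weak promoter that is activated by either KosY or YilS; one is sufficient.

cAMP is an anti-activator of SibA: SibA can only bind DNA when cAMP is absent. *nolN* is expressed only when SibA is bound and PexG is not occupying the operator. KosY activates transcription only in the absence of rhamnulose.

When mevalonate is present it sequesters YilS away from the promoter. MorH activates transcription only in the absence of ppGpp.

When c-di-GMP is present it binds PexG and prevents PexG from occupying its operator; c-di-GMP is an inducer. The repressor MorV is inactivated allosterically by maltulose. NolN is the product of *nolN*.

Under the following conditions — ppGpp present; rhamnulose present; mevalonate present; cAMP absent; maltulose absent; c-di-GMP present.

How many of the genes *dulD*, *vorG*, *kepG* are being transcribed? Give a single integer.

0

Rhamnulose is present, so KosY is inactive.
Mevalonate is present, so YilS is inactive.
No activator is available at the *dulD* promoter, so *dulD* is not transcribed.
→ *dulD* is OFF.
ppGpp is present, so MorH is inactive.
Required activator MorH is absent, so *vorG* is not transcribed.
→ *vorG* is OFF.
c-di-GMP is present, so PexG is inactive.
cAMP is absent, so SibA is active.
No repressor is bound and SibA is active, so *nolN* is transcribed.
So NolN is produced and active.
Maltulose is absent, so MorV is active.
With repressor NolN bound, *kepG* is not transcribed.
→ *kepG* is OFF.
0 of the 3 genes are transcribed.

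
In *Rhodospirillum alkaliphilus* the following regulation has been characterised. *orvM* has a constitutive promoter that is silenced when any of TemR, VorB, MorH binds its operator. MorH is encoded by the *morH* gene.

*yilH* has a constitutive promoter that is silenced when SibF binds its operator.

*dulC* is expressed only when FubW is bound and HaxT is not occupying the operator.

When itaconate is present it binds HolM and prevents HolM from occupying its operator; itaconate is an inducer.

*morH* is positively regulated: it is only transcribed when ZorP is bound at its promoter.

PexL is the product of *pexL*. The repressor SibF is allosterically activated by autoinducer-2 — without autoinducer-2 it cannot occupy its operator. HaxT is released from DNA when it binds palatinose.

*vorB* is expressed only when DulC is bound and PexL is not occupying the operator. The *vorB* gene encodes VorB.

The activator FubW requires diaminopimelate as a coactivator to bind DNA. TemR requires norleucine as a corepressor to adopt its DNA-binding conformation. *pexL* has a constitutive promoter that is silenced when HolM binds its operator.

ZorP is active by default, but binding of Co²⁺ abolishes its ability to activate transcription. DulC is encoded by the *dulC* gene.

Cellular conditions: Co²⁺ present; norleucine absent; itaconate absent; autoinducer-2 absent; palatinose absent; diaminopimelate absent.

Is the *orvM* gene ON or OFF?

ON

Norleucine is absent, so TemR is inactive.
Palatinose is absent, so HaxT is active.
Diaminopimelate is absent, so FubW is inactive.
With repressor HaxT bound, *dulC* is not transcribed.
So DulC is not produced.
Itaconate is absent, so HolM is active.
With repressor HolM bound, *pexL* is not transcribed.
So PexL is not produced.
Required activator DulC is absent, so *vorB* is not transcribed.
So VorB is not produced.
Co²⁺ is present, so ZorP is inactive.
Required activator ZorP is absent, so *morH* is not transcribed.
So MorH is not produced.
With no repressor bound, *orvM* is transcribed.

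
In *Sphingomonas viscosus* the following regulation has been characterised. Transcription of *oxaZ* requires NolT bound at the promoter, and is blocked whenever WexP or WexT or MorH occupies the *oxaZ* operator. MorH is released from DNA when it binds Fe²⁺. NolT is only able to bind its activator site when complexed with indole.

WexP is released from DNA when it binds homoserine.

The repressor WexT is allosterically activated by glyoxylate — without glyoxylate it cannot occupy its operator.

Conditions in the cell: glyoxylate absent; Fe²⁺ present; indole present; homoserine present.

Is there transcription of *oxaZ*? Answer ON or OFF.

ON

Homoserine is present, so WexP is inactive.
Glyoxylate is absent, so WexT is inactive.
Indole is present, so NolT is active.
Fe²⁺ is present, so MorH is inactive.
No repressor is bound and NolT is active, so *oxaZ* is transcribed.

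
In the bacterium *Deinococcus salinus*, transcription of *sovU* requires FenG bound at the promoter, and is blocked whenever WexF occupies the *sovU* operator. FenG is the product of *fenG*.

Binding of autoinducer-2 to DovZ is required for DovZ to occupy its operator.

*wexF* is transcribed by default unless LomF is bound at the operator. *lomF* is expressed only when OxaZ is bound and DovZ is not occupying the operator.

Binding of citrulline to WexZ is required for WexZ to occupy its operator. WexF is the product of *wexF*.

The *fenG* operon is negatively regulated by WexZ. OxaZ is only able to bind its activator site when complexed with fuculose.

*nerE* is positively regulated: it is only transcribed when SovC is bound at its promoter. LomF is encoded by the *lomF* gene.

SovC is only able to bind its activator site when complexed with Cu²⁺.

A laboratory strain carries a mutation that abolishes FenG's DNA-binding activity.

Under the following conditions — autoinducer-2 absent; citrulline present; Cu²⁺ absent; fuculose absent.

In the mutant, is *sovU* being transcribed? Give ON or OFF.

OFF

Fuculose is absent, so OxaZ is inactive.
Autoinducer-2 is absent, so DovZ is inactive.
Required activator OxaZ is absent, so *lomF* is not transcribed.
So LomF is not produced.
With no repressor bound, *wexF* is transcribed.
So WexF is produced and active.
FenG is non-functional in this strain, so it has no effect.
With repressor WexF bound, *sovU* is not transcribed.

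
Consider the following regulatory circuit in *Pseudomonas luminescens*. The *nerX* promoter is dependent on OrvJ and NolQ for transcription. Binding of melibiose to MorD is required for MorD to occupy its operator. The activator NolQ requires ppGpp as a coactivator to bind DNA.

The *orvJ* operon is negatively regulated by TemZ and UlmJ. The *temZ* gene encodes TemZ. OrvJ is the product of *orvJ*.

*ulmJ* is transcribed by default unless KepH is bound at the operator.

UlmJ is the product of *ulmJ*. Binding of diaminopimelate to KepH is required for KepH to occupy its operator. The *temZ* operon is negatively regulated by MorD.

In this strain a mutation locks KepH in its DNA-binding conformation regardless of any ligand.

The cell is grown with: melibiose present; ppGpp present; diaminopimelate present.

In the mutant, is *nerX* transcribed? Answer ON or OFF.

Melibiose is present, so MorD is active.
With repressor MorD bound, *temZ* is not transcribed.
So TemZ is not produced.
KepH is constitutively active in this strain.
With repressor KepH bound, *ulmJ* is not transcribed.
So UlmJ is not produced.
With no repressor bound, *orvJ* is transcribed.
So OrvJ is produced and active.
ppGpp is present, so NolQ is active.
No repressor is bound and OrvJ and NolQ are active, so *nerX* is transcribed.

ON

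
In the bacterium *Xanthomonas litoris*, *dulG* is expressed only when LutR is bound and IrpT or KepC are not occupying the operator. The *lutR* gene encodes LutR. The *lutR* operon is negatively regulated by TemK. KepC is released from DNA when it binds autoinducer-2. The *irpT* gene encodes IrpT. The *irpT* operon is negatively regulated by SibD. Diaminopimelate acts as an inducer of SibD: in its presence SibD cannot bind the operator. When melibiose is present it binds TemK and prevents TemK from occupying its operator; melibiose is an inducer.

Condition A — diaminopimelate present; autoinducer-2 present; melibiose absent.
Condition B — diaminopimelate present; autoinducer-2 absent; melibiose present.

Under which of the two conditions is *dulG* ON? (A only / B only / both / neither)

Condition A:
Diaminopimelate is present, so SibD is inactive.
With no repressor bound, *irpT* is transcribed.
So IrpT is produced and active.
Autoinducer-2 is present, so KepC is inactive.
Melibiose is absent, so TemK is active.
With repressor TemK bound, *lutR* is not transcribed.
So LutR is not produced.
With repressor IrpT bound, *dulG* is not transcribed.
→ *dulG* is OFF in A.
Condition B:
Diaminopimelate is present, so SibD is inactive.
With no repressor bound, *irpT* is transcribed.
So IrpT is produced and active.
Autoinducer-2 is absent, so KepC is active.
Melibiose is present, so TemK is inactive.
With no repressor bound, *lutR* is transcribed.
So LutR is produced and active.
With repressor IrpT bound, *dulG* is not transcribed.
→ *dulG* is OFF in B.

neither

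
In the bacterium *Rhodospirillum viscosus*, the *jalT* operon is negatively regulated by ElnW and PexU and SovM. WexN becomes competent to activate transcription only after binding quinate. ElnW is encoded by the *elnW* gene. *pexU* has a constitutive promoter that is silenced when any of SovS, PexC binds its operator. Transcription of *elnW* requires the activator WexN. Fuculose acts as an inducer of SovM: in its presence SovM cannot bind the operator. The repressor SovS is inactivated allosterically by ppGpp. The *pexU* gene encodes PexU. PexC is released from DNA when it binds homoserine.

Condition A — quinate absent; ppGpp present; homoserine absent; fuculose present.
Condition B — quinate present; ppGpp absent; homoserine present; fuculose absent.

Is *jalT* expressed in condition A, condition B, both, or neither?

Condition A:
Quinate is absent, so WexN is inactive.
Required activator WexN is absent, so *elnW* is not transcribed.
So ElnW is not produced.
ppGpp is present, so SovS is inactive.
Homoserine is absent, so PexC is active.
With repressor PexC bound, *pexU* is not transcribed.
So PexU is not produced.
Fuculose is present, so SovM is inactive.
With no repressor bound, *jalT* is transcribed.
→ *jalT* is ON in A.
Condition B:
Quinate is present, so WexN is active.
No repressor is bound and WexN is active, so *elnW* is transcribed.
So ElnW is produced and active.
ppGpp is absent, so SovS is active.
Homoserine is present, so PexC is inactive.
With repressor SovS bound, *pexU* is not transcribed.
So PexU is not produced.
Fuculose is absent, so SovM is active.
With repressor ElnW bound, *jalT* is not transcribed.
→ *jalT* is OFF in B.

A only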